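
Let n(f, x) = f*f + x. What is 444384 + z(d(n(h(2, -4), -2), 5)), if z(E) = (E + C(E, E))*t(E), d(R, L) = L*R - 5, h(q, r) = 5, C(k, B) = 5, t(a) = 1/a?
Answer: 9776471/22 ≈ 4.4439e+5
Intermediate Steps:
t(a) = 1/a
n(f, x) = x + f² (n(f, x) = f² + x = x + f²)
d(R, L) = -5 + L*R
z(E) = (5 + E)/E (z(E) = (E + 5)/E = (5 + E)/E)
444384 + z(d(n(h(2, -4), -2), 5)) = 444384 + (5 + (-5 + 5*(-2 + 5²)))/(-5 + 5*(-2 + 5²)) = 444384 + (5 + (-5 + 5*(-2 + 25)))/(-5 + 5*(-2 + 25)) = 444384 + (5 + (-5 + 5*23))/(-5 + 5*23) = 444384 + (5 + (-5 + 115))/(-5 + 115) = 444384 + (5 + 110)/110 = 444384 + (1/110)*115 = 444384 + 23/22 = 9776471/22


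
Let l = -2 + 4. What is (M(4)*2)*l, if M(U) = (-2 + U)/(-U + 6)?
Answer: 4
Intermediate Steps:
l = 2
M(U) = (-2 + U)/(6 - U)
(M(4)*2)*l = (((2 - 1*4)/(-6 + 4))*2)*2 = (((2 - 4)/(-2))*2)*2 = (-½*(-2)*2)*2 = (1*2)*2 = 2*2 = 4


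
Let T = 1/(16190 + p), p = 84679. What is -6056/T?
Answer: -610862664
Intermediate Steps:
T = 1/100869 (T = 1/(16190 + 84679) = 1/100869 ≈ 9.9138e-6)
-6056/T = -6056/1/100869 = -6056*100869 = -610862664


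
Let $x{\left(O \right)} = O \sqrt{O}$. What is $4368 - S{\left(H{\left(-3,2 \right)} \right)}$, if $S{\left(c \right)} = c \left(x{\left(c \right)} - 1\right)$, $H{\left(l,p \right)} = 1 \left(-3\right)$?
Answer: $4365 - 9 i \sqrt{3} \approx 4365.0 - 15.588 i$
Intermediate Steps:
$H{\left(l,p \right)} = -3$
$x{\left(O \right)} = O^{\frac{3}{2}}$
$S{\left(c \right)} = c \left(-1 + c^{\frac{3}{2}}\right)$ ($S{\left(c \right)} = c \left(c^{\frac{3}{2}} - 1\right) = c \left(-1 + c^{\frac{3}{2}}\right)$)
$4368 - S{\left(H{\left(-3,2 \right)} \right)} = 4368 - \left(\left(-3\right)^{\frac{5}{2}} - -3\right) = 4368 - \left(9 i \sqrt{3} + 3\right) = 4368 - \left(3 + 9 i \sqrt{3}\right) = 4365 - 9 i \sqrt{3}$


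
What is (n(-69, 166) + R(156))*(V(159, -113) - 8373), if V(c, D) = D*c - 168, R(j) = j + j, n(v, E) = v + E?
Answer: -10841772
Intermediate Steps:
n(v, E) = E + v
R(j) = 2*j
V(c, D) = -168 + D*c
(n(-69, 166) + R(156))*(V(159, -113) - 8373) = ((166 - 69) + 2*156)*((-168 - 113*159) - 8373) = (97 + 312)*((-168 - 17967) - 8373) = 409*(-18135 - 8373) = 409*(-26508) = -10841772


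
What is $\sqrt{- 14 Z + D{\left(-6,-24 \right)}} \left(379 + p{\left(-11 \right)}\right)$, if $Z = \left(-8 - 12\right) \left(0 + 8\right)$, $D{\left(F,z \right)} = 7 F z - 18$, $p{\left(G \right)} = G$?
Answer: $368 \sqrt{3230} \approx 20915.0$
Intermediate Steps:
$D{\left(F,z \right)} = -18 + 7 F z$ ($D{\left(F,z \right)} = 7 F z - 18 = -18 + 7 F z$)
$Z = -160$ ($Z = \left(-20\right) 8 = -160$)
$\sqrt{- 14 Z + D{\left(-6,-24 \right)}} \left(379 + p{\left(-11 \right)}\right) = \sqrt{\left(-14\right) \left(-160\right) - \left(18 + 42 \left(-24\right)\right)} \left(379 - 11\right) = \sqrt{2240 + \left(-18 + 1008\right)} 368 = \sqrt{2240 + 990} \cdot 368 = \sqrt{3230} \cdot 368 = 368 \sqrt{3230}$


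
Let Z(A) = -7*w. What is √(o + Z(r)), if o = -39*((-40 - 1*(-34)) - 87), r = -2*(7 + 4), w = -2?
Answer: √3641 ≈ 60.341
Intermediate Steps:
r = -22 (r = -2*11 = -22)
o = 3627 (o = -39*((-40 + 34) - 87) = -39*(-6 - 87) = -39*(-93) = 3627)
Z(A) = 14 (Z(A) = -7*(-2) = 14)
√(o + Z(r)) = √(3627 + 14) = √3641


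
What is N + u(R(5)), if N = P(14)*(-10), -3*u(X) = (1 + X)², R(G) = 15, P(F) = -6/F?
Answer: -1702/21 ≈ -81.048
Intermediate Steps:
u(X) = -(1 + X)²/3
N = 30/7 (N = -6/14*(-10) = -6*1/14*(-10) = -3/7*(-10) = 30/7 ≈ 4.2857)
N + u(R(5)) = 30/7 - (1 + 15)²/3 = 30/7 - ⅓*16² = 30/7 - ⅓*256 = 30/7 - 256/3 = -1702/21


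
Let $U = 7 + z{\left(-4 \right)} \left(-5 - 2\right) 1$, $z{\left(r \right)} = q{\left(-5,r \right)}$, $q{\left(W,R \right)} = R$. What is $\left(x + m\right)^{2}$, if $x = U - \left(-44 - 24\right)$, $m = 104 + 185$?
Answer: $153664$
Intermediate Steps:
$z{\left(r \right)} = r$
$m = 289$
$U = 35$ ($U = 7 - 4 \left(-5 - 2\right) 1 = 7 - 4 \left(\left(-7\right) 1\right) = 7 - -28 = 7 + 28 = 35$)
$x = 103$ ($x = 35 - \left(-44 - 24\right) = 35 - -68 = 35 + 68 = 103$)
$\left(x + m\right)^{2} = \left(103 + 289\right)^{2} = 392^{2} = 153664$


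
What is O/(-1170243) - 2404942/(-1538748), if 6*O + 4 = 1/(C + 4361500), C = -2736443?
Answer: 381125642908358134/243854574044484879 ≈ 1.5629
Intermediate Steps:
O = -6500227/9750342 (O = -2/3 + 1/(6*(-2736443 + 4361500)) = -2/3 + (1/6)/1625057 = -2/3 + (1/6)*(1/1625057) = -2/3 + 1/9750342 = -6500227/9750342 ≈ -0.66667)
O/(-1170243) - 2404942/(-1538748) = -6500227/9750342/(-1170243) - 2404942/(-1538748) = -6500227/9750342*(-1/1170243) - 2404942*(-1/1538748) = 6500227/11410269473106 + 1202471/769374 = 381125642908358134/243854574044484879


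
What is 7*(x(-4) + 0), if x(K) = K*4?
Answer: -112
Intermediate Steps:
x(K) = 4*K
7*(x(-4) + 0) = 7*(4*(-4) + 0) = 7*(-16 + 0) = 7*(-16) = -112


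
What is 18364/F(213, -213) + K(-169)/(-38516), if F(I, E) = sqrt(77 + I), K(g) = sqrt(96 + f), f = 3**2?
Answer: -sqrt(105)/38516 + 9182*sqrt(290)/145 ≈ 1078.4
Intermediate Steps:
f = 9
K(g) = sqrt(105) (K(g) = sqrt(96 + 9) = sqrt(105))
18364/F(213, -213) + K(-169)/(-38516) = 18364/(sqrt(77 + 213)) + sqrt(105)/(-38516) = 18364/(sqrt(290)) + sqrt(105)*(-1/38516) = 18364*(sqrt(290)/290) - sqrt(105)/38516 = 9182*sqrt(290)/145 - sqrt(105)/38516 = -sqrt(105)/38516 + 9182*sqrt(290)/145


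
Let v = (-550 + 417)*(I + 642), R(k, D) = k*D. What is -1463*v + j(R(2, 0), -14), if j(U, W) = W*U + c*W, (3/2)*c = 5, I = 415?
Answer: 617009869/3 ≈ 2.0567e+8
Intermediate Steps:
c = 10/3 (c = (⅔)*5 = 10/3 ≈ 3.3333)
R(k, D) = D*k
j(U, W) = 10*W/3 + U*W (j(U, W) = W*U + 10*W/3 = U*W + 10*W/3 = 10*W/3 + U*W)
v = -140581 (v = (-550 + 417)*(415 + 642) = -133*1057 = -140581)
-1463*v + j(R(2, 0), -14) = -1463*(-140581) + (⅓)*(-14)*(10 + 3*(0*2)) = 205670003 + (⅓)*(-14)*(10 + 3*0) = 205670003 + (⅓)*(-14)*(10 + 0) = 205670003 + (⅓)*(-14)*10 = 205670003 - 140/3 = 617009869/3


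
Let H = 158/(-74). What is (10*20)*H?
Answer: -15800/37 ≈ -427.03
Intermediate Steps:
H = -79/37 (H = 158*(-1/74) = -79/37 ≈ -2.1351)
(10*20)*H = (10*20)*(-79/37) = 200*(-79/37) = -15800/37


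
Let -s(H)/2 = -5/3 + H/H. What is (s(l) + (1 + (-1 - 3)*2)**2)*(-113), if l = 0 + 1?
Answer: -17063/3 ≈ -5687.7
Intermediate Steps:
l = 1
s(H) = 4/3 (s(H) = -2*(-5/3 + H/H) = -2*(-5*1/3 + 1) = -2*(-5/3 + 1) = -2*(-2/3) = 4/3)
(s(l) + (1 + (-1 - 3)*2)**2)*(-113) = (4/3 + (1 + (-1 - 3)*2)**2)*(-113) = (4/3 + (1 - 4*2)**2)*(-113) = (4/3 + (1 - 8)**2)*(-113) = (4/3 + (-7)**2)*(-113) = (4/3 + 49)*(-113) = (151/3)*(-113) = -17063/3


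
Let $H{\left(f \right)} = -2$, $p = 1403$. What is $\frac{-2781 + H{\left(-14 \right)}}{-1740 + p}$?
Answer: $\frac{2783}{337} \approx 8.2582$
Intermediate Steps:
$\frac{-2781 + H{\left(-14 \right)}}{-1740 + p} = \frac{-2781 - 2}{-1740 + 1403} = - \frac{2783}{-337} = \left(-2783\right) \left(- \frac{1}{337}\right) = \frac{2783}{337}$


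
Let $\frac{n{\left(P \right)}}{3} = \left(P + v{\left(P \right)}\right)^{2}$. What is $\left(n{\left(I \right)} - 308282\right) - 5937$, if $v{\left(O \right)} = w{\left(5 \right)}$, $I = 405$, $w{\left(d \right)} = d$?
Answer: $190081$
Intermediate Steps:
$v{\left(O \right)} = 5$
$n{\left(P \right)} = 3 \left(5 + P\right)^{2}$ ($n{\left(P \right)} = 3 \left(P + 5\right)^{2} = 3 \left(5 + P\right)^{2}$)
$\left(n{\left(I \right)} - 308282\right) - 5937 = \left(3 \left(5 + 405\right)^{2} - 308282\right) - 5937 = \left(3 \cdot 410^{2} - 308282\right) - 5937 = \left(3 \cdot 168100 - 308282\right) - 5937 = \left(504300 - 308282\right) - 5937 = 196018 - 5937 = 190081$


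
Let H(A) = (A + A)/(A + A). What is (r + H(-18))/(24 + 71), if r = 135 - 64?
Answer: 72/95 ≈ 0.75789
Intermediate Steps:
r = 71
H(A) = 1 (H(A) = (2*A)/((2*A)) = (2*A)*(1/(2*A)) = 1)
(r + H(-18))/(24 + 71) = (71 + 1)/(24 + 71) = 72/95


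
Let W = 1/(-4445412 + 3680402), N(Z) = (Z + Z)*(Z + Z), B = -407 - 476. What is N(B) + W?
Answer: 2385879527559/765010 ≈ 3.1188e+6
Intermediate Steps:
B = -883
N(Z) = 4*Z² (N(Z) = (2*Z)*(2*Z) = 4*Z²)
W = -1/765010 (W = 1/(-765010) = -1/765010 ≈ -1.3072e-6)
N(B) + W = 4*(-883)² - 1/765010 = 4*779689 - 1/765010 = 3118756 - 1/765010 = 2385879527559/765010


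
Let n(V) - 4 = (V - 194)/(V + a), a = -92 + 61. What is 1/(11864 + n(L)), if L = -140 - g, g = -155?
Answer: 16/190067 ≈ 8.4181e-5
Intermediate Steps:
L = 15 (L = -140 - 1*(-155) = -140 + 155 = 15)
a = -31
n(V) = 4 + (-194 + V)/(-31 + V) (n(V) = 4 + (V - 194)/(V - 31) = 4 + (-194 + V)/(-31 + V))
1/(11864 + n(L)) = 1/(11864 + (-318 + 5*15)/(-31 + 15)) = 1/(11864 + (-318 + 75)/(-16)) = 1/(11864 - 1/16*(-243)) = 1/(11864 + 243/16) = 1/(190067/16) = 16/190067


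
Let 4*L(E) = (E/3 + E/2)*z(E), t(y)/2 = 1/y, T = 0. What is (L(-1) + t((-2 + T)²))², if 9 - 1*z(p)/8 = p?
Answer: 9409/36 ≈ 261.36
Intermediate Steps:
z(p) = 72 - 8*p
t(y) = 2/y (t(y) = 2*(1/y) = 2/y)
L(E) = 5*E*(72 - 8*E)/24 (L(E) = ((E/3 + E/2)*(72 - 8*E))/4 = ((5*E/6)*(72 - 8*E))/4 = (5*E*(72 - 8*E)/6)/4 = 5*E*(72 - 8*E)/24)
(L(-1) + t((-2 + T)²))² = ((5/3)*(-1)*(9 - 1*(-1)) + 2/((-2 + 0)²))² = ((5/3)*(-1)*(9 + 1) + 2/((-2)²))² = ((5/3)*(-1)*10 + 2/4)² = (-50/3 + 2*(¼))² = (-50/3 + ½)² = (-97/6)² = 9409/36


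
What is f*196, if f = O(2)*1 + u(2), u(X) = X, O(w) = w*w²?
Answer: 1960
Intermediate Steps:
O(w) = w³
f = 10 (f = 2³*1 + 2 = 8*1 + 2 = 8 + 2 = 10)
f*196 = 10*196 = 1960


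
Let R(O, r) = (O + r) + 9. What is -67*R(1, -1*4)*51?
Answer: -20502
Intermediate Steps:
R(O, r) = 9 + O + r
-67*R(1, -1*4)*51 = -67*(9 + 1 - 1*4)*51 = -67*(9 + 1 - 4)*51 = -67*6*51 = -402*51 = -20502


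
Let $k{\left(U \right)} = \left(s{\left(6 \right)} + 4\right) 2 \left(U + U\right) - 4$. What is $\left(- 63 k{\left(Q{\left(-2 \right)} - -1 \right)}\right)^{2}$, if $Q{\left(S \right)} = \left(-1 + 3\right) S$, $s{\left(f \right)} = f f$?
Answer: $929762064$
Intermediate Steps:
$s{\left(f \right)} = f^{2}$
$Q{\left(S \right)} = 2 S$
$k{\left(U \right)} = -4 + 160 U$ ($k{\left(U \right)} = \left(6^{2} + 4\right) 2 \left(U + U\right) - 4 = \left(36 + 4\right) 2 \cdot 2 U - 4 = 40 \cdot 4 U - 4 = 160 U - 4 = -4 + 160 U$)
$\left(- 63 k{\left(Q{\left(-2 \right)} - -1 \right)}\right)^{2} = \left(- 63 \left(-4 + 160 \left(2 \left(-2\right) - -1\right)\right)\right)^{2} = \left(- 63 \left(-4 + 160 \left(-4 + 1\right)\right)\right)^{2} = \left(- 63 \left(-4 + 160 \left(-3\right)\right)\right)^{2} = \left(- 63 \left(-4 - 480\right)\right)^{2} = \left(\left(-63\right) \left(-484\right)\right)^{2} = 30492^{2} = 929762064$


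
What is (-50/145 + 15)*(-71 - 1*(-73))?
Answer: 850/29 ≈ 29.310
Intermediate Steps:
(-50/145 + 15)*(-71 - 1*(-73)) = (-50*1/145 + 15)*(-71 + 73) = (-10/29 + 15)*2 = (425/29)*2 = 850/29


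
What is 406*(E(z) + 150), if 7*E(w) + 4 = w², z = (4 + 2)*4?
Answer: 94076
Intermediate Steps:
z = 24 (z = 6*4 = 24)
E(w) = -4/7 + w²/7
406*(E(z) + 150) = 406*((-4/7 + (⅐)*24²) + 150) = 406*((-4/7 + (⅐)*576) + 150) = 406*((-4/7 + 576/7) + 150) = 406*(572/7 + 150) = 406*(1622/7) = 94076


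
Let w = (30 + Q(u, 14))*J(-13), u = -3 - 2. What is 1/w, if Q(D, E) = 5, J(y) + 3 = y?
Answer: -1/560 ≈ -0.0017857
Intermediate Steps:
u = -5
J(y) = -3 + y
w = -560 (w = (30 + 5)*(-3 - 13) = 35*(-16) = -560)
1/w = 1/(-560) = -1/560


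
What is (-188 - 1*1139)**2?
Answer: 1760929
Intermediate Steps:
(-188 - 1*1139)**2 = (-188 - 1139)**2 = (-1327)**2 = 1760929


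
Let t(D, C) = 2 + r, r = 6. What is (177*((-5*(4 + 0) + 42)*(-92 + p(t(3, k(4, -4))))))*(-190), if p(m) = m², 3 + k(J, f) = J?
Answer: 20716080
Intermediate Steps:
k(J, f) = -3 + J
t(D, C) = 8 (t(D, C) = 2 + 6 = 8)
(177*((-5*(4 + 0) + 42)*(-92 + p(t(3, k(4, -4))))))*(-190) = (177*((-5*(4 + 0) + 42)*(-92 + 8²)))*(-190) = (177*((-5*4 + 42)*(-92 + 64)))*(-190) = (177*((-20 + 42)*(-28)))*(-190) = (177*(22*(-28)))*(-190) = (177*(-616))*(-190) = -109032*(-190) = 20716080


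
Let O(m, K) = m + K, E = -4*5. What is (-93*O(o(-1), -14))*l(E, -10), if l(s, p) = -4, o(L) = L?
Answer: -5580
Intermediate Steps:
E = -20
O(m, K) = K + m
(-93*O(o(-1), -14))*l(E, -10) = -93*(-14 - 1)*(-4) = -93*(-15)*(-4) = 1395*(-4) = -5580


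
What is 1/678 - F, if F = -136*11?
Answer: 1014289/678 ≈ 1496.0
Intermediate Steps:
F = -1496
1/678 - F = 1/678 - 1*(-1496) = 1/678 + 1496 = 1014289/678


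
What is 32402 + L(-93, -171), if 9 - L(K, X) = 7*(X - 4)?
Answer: 33636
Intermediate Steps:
L(K, X) = 37 - 7*X (L(K, X) = 9 - 7*(X - 4) = 9 - 7*(-4 + X) = 9 - (-28 + 7*X) = 9 + (28 - 7*X) = 37 - 7*X)
32402 + L(-93, -171) = 32402 + (37 - 7*(-171)) = 32402 + (37 + 1197) = 32402 + 1234 = 33636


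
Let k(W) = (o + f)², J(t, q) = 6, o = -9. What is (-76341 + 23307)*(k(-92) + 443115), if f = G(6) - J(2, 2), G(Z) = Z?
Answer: -23504456664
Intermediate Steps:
f = 0 (f = 6 - 1*6 = 6 - 6 = 0)
k(W) = 81 (k(W) = (-9 + 0)² = (-9)² = 81)
(-76341 + 23307)*(k(-92) + 443115) = (-76341 + 23307)*(81 + 443115) = -53034*443196 = -23504456664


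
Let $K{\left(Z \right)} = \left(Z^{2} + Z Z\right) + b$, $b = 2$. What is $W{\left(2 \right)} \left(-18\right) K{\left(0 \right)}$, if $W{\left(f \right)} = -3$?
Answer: $108$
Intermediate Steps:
$K{\left(Z \right)} = 2 + 2 Z^{2}$ ($K{\left(Z \right)} = \left(Z^{2} + Z Z\right) + 2 = \left(Z^{2} + Z^{2}\right) + 2 = 2 Z^{2} + 2 = 2 + 2 Z^{2}$)
$W{\left(2 \right)} \left(-18\right) K{\left(0 \right)} = \left(-3\right) \left(-18\right) \left(2 + 2 \cdot 0^{2}\right) = 54 \left(2 + 2 \cdot 0\right) = 54 \left(2 + 0\right) = 54 \cdot 2 = 108$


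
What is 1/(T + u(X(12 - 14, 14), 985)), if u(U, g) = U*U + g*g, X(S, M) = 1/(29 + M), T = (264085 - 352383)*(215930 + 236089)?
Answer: -1849/73796184955012 ≈ -2.5055e-11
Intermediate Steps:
T = -39912373662 (T = -88298*452019 = -39912373662)
u(U, g) = U² + g²
1/(T + u(X(12 - 14, 14), 985)) = 1/(-39912373662 + ((1/(29 + 14))² + 985²)) = 1/(-39912373662 + ((1/43)² + 970225)) = 1/(-39912373662 + (1/1849 + 970225)) = 1/(-39912373662 + 1793946026/1849) = 1/(-73796184955012/1849) = -1849/73796184955012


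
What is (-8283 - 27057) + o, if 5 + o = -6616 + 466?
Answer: -41495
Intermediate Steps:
o = -6155 (o = -5 + (-6616 + 466) = -5 - 6150 = -6155)
(-8283 - 27057) + o = (-8283 - 27057) - 6155 = -35340 - 6155 = -41495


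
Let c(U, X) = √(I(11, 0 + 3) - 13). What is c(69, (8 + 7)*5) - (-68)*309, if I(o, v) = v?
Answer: 21012 + I*√10 ≈ 21012.0 + 3.1623*I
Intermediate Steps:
c(U, X) = I*√10 (c(U, X) = √((0 + 3) - 13) = √(3 - 13) = √(-10) = I*√10)
c(69, (8 + 7)*5) - (-68)*309 = I*√10 - (-68)*309 = I*√10 - 1*(-21012) = I*√10 + 21012 = 21012 + I*√10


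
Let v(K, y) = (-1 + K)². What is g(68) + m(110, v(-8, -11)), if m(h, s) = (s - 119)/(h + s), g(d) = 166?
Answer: 31668/191 ≈ 165.80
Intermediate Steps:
m(h, s) = (-119 + s)/(h + s)
g(68) + m(110, v(-8, -11)) = 166 + (-119 + (-1 - 8)²)/(110 + (-1 - 8)²) = 166 + (-119 + (-9)²)/(110 + (-9)²) = 166 + (-119 + 81)/(110 + 81) = 166 - 38/191 = 31668/191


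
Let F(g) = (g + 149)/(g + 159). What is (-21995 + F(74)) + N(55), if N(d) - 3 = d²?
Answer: -4419088/233 ≈ -18966.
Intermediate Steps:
N(d) = 3 + d²
F(g) = (149 + g)/(159 + g)
(-21995 + F(74)) + N(55) = (-21995 + (149 + 74)/(159 + 74)) + (3 + 55²) = (-21995 + 223/233) + (3 + 3025) = (-21995 + (1/233)*223) + 3028 = (-21995 + 223/233) + 3028 = -5124612/233 + 3028 = -4419088/233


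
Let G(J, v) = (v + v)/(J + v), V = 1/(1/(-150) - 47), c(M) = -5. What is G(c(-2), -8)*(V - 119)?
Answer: -13427504/91663 ≈ -146.49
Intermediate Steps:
V = -150/7051 (V = 1/(-1/150 - 47) = 1/(-7051/150) = -150/7051 ≈ -0.021274)
G(J, v) = 2*v/(J + v) (G(J, v) = (2*v)/(J + v) = 2*v/(J + v))
G(c(-2), -8)*(V - 119) = (2*(-8)/(-5 - 8))*(-150/7051 - 119) = (2*(-8)/(-13))*(-839219/7051) = (2*(-8)*(-1/13))*(-839219/7051) = (16/13)*(-839219/7051) = -13427504/91663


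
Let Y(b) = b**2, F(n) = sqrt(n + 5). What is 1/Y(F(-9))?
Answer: -1/4 ≈ -0.25000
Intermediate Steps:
F(n) = sqrt(5 + n)
1/Y(F(-9)) = 1/((sqrt(5 - 9))**2) = 1/((sqrt(-4))**2) = 1/((2*I)**2) = 1/(-4) = -1/4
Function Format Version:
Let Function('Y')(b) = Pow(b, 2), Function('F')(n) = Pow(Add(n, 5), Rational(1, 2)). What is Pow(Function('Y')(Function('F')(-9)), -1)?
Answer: Rational(-1, 4) ≈ -0.25000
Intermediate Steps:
Function('F')(n) = Pow(Add(5, n), Rational(1, 2))
Pow(Function('Y')(Function('F')(-9)), -1) = Pow(Pow(Pow(Add(5, -9), Rational(1, 2)), 2), -1) = Pow(Pow(Pow(-4, Rational(1, 2)), 2), -1) = Pow(Pow(Mul(2, I), 2), -1) = Pow(-4, -1) = Rational(-1, 4)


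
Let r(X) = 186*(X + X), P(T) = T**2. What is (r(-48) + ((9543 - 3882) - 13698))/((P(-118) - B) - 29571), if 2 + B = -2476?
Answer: 25893/13169 ≈ 1.9662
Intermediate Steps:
B = -2478 (B = -2 - 2476 = -2478)
r(X) = 372*X (r(X) = 186*(2*X) = 372*X)
(r(-48) + ((9543 - 3882) - 13698))/((P(-118) - B) - 29571) = (372*(-48) + ((9543 - 3882) - 13698))/(((-118)**2 - 1*(-2478)) - 29571) = (-17856 + (5661 - 13698))/((13924 + 2478) - 29571) = (-17856 - 8037)/(16402 - 29571) = -25893/(-13169) = -25893*(-1/13169) = 25893/13169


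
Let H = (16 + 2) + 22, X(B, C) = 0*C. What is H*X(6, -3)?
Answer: 0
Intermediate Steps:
X(B, C) = 0
H = 40 (H = 18 + 22 = 40)
H*X(6, -3) = 40*0 = 0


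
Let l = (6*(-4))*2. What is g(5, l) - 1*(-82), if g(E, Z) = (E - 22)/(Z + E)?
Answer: 3543/43 ≈ 82.395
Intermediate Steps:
l = -48 (l = -24*2 = -48)
g(E, Z) = (-22 + E)/(E + Z)
g(5, l) - 1*(-82) = (-22 + 5)/(5 - 48) - 1*(-82) = -17/(-43) + 82 = -1/43*(-17) + 82 = 17/43 + 82 = 3543/43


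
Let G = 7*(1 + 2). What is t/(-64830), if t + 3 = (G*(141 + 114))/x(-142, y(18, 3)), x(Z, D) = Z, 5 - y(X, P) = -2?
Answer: 1927/3068620 ≈ 0.00062797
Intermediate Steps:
y(X, P) = 7 (y(X, P) = 5 - 1*(-2) = 5 + 2 = 7)
G = 21 (G = 7*3 = 21)
t = -5781/142 (t = -3 + (21*(141 + 114))/(-142) = -3 + (21*255)*(-1/142) = -3 + 5355*(-1/142) = -3 - 5355/142 = -5781/142 ≈ -40.711)
t/(-64830) = -5781/142/(-64830) = -5781/142*(-1/64830) = 1927/3068620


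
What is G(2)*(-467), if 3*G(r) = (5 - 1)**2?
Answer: -7472/3 ≈ -2490.7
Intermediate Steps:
G(r) = 16/3 (G(r) = (5 - 1)**2/3 = (1/3)*4**2 = (1/3)*16 = 16/3)
G(2)*(-467) = (16/3)*(-467) = -7472/3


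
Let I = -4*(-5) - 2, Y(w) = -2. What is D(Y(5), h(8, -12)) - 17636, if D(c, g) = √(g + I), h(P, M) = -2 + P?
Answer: -17636 + 2*√6 ≈ -17631.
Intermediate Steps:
I = 18 (I = 20 - 2 = 18)
D(c, g) = √(18 + g) (D(c, g) = √(g + 18) = √(18 + g))
D(Y(5), h(8, -12)) - 17636 = √(18 + (-2 + 8)) - 17636 = √(18 + 6) - 17636 = √24 - 17636 = 2*√6 - 17636 = -17636 + 2*√6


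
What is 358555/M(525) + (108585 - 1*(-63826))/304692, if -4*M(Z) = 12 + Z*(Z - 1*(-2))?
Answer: -129763825961/28101438468 ≈ -4.6177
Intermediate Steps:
M(Z) = -3 - Z*(2 + Z)/4 (M(Z) = -(12 + Z*(Z - 1*(-2)))/4 = -(12 + Z*(Z + 2))/4 = -(12 + Z*(2 + Z))/4 = -3 - Z*(2 + Z)/4)
358555/M(525) + (108585 - 1*(-63826))/304692 = 358555/(-3 - ½*525 - ¼*525²) + (108585 - 1*(-63826))/304692 = 358555/(-3 - 525/2 - ¼*275625) + (108585 + 63826)*(1/304692) = 358555/(-3 - 525/2 - 275625/4) + 172411*(1/304692) = 358555/(-276687/4) + 172411/304692 = 358555*(-4/276687) + 172411/304692 = -1434220/276687 + 172411/304692 = -129763825961/28101438468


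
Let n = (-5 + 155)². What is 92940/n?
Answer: 1549/375 ≈ 4.1307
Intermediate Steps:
n = 22500 (n = 150² = 22500)
92940/n = 92940/22500 = 92940*(1/22500) = 1549/375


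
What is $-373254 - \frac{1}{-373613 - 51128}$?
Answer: $- \frac{158536277213}{424741} \approx -3.7325 \cdot 10^{5}$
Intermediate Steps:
$-373254 - \frac{1}{-373613 - 51128} = -373254 - \frac{1}{-424741} = -373254 - - \frac{1}{424741} = -373254 + \frac{1}{424741} = - \frac{158536277213}{424741}$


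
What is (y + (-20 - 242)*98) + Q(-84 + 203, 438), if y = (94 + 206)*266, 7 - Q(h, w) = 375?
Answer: 53756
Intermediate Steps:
Q(h, w) = -368 (Q(h, w) = 7 - 1*375 = 7 - 375 = -368)
y = 79800 (y = 300*266 = 79800)
(y + (-20 - 242)*98) + Q(-84 + 203, 438) = (79800 + (-20 - 242)*98) - 368 = (79800 - 262*98) - 368 = (79800 - 25676) - 368 = 54124 - 368 = 53756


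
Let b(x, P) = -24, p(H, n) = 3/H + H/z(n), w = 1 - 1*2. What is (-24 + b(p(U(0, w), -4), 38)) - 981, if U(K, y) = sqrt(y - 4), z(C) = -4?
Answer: -1029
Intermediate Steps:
w = -1 (w = 1 - 2 = -1)
U(K, y) = sqrt(-4 + y)
p(H, n) = 3/H - H/4 (p(H, n) = 3/H + H/(-4) = 3/H + H*(-1/4) = 3/H - H/4)
(-24 + b(p(U(0, w), -4), 38)) - 981 = (-24 - 24) - 981 = -48 - 981 = -1029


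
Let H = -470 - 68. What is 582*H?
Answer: -313116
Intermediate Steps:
H = -538
582*H = 582*(-538) = -313116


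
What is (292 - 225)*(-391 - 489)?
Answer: -58960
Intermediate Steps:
(292 - 225)*(-391 - 489) = 67*(-880) = -58960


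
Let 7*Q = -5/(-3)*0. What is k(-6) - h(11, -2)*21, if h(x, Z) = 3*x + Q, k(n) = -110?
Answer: -803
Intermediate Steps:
Q = 0 (Q = (-5/(-3)*0)/7 = (-5*(-⅓)*0)/7 = ((5/3)*0)/7 = (⅐)*0 = 0)
h(x, Z) = 3*x (h(x, Z) = 3*x + 0 = 3*x)
k(-6) - h(11, -2)*21 = -110 - 3*11*21 = -110 - 33*21 = -110 - 1*693 = -110 - 693 = -803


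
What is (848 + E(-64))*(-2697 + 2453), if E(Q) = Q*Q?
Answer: -1206336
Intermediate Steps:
E(Q) = Q²
(848 + E(-64))*(-2697 + 2453) = (848 + (-64)²)*(-2697 + 2453) = (848 + 4096)*(-244) = 4944*(-244) = -1206336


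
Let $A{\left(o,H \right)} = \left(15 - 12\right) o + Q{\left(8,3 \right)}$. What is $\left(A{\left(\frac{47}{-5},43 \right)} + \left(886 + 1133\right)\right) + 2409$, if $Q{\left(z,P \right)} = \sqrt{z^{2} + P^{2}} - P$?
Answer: $\frac{21984}{5} + \sqrt{73} \approx 4405.3$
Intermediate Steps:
$Q{\left(z,P \right)} = \sqrt{P^{2} + z^{2}} - P$
$A{\left(o,H \right)} = -3 + \sqrt{73} + 3 o$ ($A{\left(o,H \right)} = \left(15 - 12\right) o + \left(\sqrt{3^{2} + 8^{2}} - 3\right) = 3 o - \left(3 - \sqrt{9 + 64}\right) = 3 o - \left(3 - \sqrt{73}\right) = -3 + \sqrt{73} + 3 o$)
$\left(A{\left(\frac{47}{-5},43 \right)} + \left(886 + 1133\right)\right) + 2409 = \left(\left(-3 + \sqrt{73} + 3 \frac{47}{-5}\right) + \left(886 + 1133\right)\right) + 2409 = \left(\left(-3 + \sqrt{73} + 3 \cdot 47 \left(- \frac{1}{5}\right)\right) + 2019\right) + 2409 = \left(\left(-3 + \sqrt{73} + 3 \left(- \frac{47}{5}\right)\right) + 2019\right) + 2409 = \left(\left(-3 + \sqrt{73} - \frac{141}{5}\right) + 2019\right) + 2409 = \left(\left(- \frac{156}{5} + \sqrt{73}\right) + 2019\right) + 2409 = \left(\frac{9939}{5} + \sqrt{73}\right) + 2409 = \frac{21984}{5} + \sqrt{73}$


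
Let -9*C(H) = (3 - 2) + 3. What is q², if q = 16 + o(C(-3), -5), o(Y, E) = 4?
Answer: 400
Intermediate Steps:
C(H) = -4/9 (C(H) = -((3 - 2) + 3)/9 = -(1 + 3)/9 = -⅑*4 = -4/9)
q = 20 (q = 16 + 4 = 20)
q² = 20² = 400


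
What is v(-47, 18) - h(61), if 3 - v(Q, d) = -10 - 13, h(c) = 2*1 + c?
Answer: -37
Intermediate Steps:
h(c) = 2 + c
v(Q, d) = 26 (v(Q, d) = 3 - (-10 - 13) = 3 - 1*(-23) = 3 + 23 = 26)
v(-47, 18) - h(61) = 26 - (2 + 61) = 26 - 1*63 = 26 - 63 = -37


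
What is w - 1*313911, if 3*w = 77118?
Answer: -288205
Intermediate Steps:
w = 25706 (w = (⅓)*77118 = 25706)
w - 1*313911 = 25706 - 1*313911 = 25706 - 313911 = -288205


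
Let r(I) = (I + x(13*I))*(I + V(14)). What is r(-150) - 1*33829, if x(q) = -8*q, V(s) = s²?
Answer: 676871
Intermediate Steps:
r(I) = -103*I*(196 + I) (r(I) = (I - 104*I)*(I + 14²) = (I - 104*I)*(I + 196) = (-103*I)*(196 + I) = -103*I*(196 + I))
r(-150) - 1*33829 = 103*(-150)*(-196 - 1*(-150)) - 1*33829 = 103*(-150)*(-196 + 150) - 33829 = 103*(-150)*(-46) - 33829 = 710700 - 33829 = 676871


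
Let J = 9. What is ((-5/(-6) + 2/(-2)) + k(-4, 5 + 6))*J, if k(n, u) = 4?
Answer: 69/2 ≈ 34.500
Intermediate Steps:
((-5/(-6) + 2/(-2)) + k(-4, 5 + 6))*J = ((-5/(-6) + 2/(-2)) + 4)*9 = ((-5*(-⅙) + 2*(-½)) + 4)*9 = ((⅚ - 1) + 4)*9 = (-⅙ + 4)*9 = (23/6)*9 = 69/2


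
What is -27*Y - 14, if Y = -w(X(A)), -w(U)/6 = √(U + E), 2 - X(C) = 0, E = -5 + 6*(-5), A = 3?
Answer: -14 - 162*I*√33 ≈ -14.0 - 930.62*I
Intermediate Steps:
E = -35 (E = -5 - 30 = -35)
X(C) = 2 (X(C) = 2 - 1*0 = 2 + 0 = 2)
w(U) = -6*√(-35 + U) (w(U) = -6*√(U - 35) = -6*√(-35 + U))
Y = 6*I*√33 (Y = -(-6)*√(-35 + 2) = -(-6)*√(-33) = -(-6)*I*√33 = 6*I*√33 ≈ 34.467*I)
-27*Y - 14 = -162*I*√33 - 14 = -14 - 162*I*√33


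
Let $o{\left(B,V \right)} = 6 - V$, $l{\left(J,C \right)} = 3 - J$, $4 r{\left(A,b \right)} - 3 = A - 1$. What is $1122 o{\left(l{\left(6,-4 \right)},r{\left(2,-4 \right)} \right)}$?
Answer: $5610$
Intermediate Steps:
$r{\left(A,b \right)} = \frac{1}{2} + \frac{A}{4}$ ($r{\left(A,b \right)} = \frac{3}{4} + \frac{A - 1}{4} = \frac{3}{4} + \frac{-1 + A}{4} = \frac{3}{4} + \left(- \frac{1}{4} + \frac{A}{4}\right) = \frac{1}{2} + \frac{A}{4}$)
$1122 o{\left(l{\left(6,-4 \right)},r{\left(2,-4 \right)} \right)} = 1122 \left(6 - \left(\frac{1}{2} + \frac{1}{4} \cdot 2\right)\right) = 1122 \left(6 - \left(\frac{1}{2} + \frac{1}{2}\right)\right) = 1122 \left(6 - 1\right) = 1122 \cdot 5 = 5610$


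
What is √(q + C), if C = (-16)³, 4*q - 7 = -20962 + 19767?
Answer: I*√4393 ≈ 66.28*I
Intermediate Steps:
q = -297 (q = 7/4 + (-20962 + 19767)/4 = 7/4 + (¼)*(-1195) = 7/4 - 1195/4 = -297)
C = -4096
√(q + C) = √(-297 - 4096) = √(-4393) = I*√4393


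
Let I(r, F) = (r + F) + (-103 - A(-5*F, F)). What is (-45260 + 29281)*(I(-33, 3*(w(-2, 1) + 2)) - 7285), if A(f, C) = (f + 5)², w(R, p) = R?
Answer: 118979634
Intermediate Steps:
A(f, C) = (5 + f)²
I(r, F) = -103 + F + r - (5 - 5*F)² (I(r, F) = (r + F) + (-103 - (5 - 5*F)²) = (F + r) + (-103 - (5 - 5*F)²) = -103 + F + r - (5 - 5*F)²)
(-45260 + 29281)*(I(-33, 3*(w(-2, 1) + 2)) - 7285) = (-45260 + 29281)*((-103 + 3*(-2 + 2) - 33 - 25*(-1 + 3*(-2 + 2))²) - 7285) = -15979*((-103 + 3*0 - 33 - 25*(-1 + 3*0)²) - 7285) = -15979*((-103 + 0 - 33 - 25*(-1 + 0)²) - 7285) = -15979*((-103 + 0 - 33 - 25*(-1)²) - 7285) = -15979*((-103 + 0 - 33 - 25*1) - 7285) = -15979*((-103 + 0 - 33 - 25) - 7285) = -15979*(-161 - 7285) = -15979*(-7446) = 118979634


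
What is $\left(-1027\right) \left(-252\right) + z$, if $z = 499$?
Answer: $259303$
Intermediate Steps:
$\left(-1027\right) \left(-252\right) + z = \left(-1027\right) \left(-252\right) + 499 = 258804 + 499 = 259303$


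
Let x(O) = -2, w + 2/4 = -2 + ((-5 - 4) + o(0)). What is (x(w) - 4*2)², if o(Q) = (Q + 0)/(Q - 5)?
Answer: 100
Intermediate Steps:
o(Q) = Q/(-5 + Q)
w = -23/2 (w = -½ + (-2 + ((-5 - 4) + 0/(-5 + 0))) = -½ + (-2 + (-9 + 0/(-5))) = -½ + (-2 + (-9 + 0*(-⅕))) = -½ + (-2 + (-9 + 0)) = -½ + (-2 - 9) = -½ - 11 = -23/2 ≈ -11.500)
(x(w) - 4*2)² = (-2 - 4*2)² = (-2 - 8)² = (-10)² = 100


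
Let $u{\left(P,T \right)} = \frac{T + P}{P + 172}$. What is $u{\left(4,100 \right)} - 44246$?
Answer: $- \frac{973399}{22} \approx -44245.0$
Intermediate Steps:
$u{\left(P,T \right)} = \frac{P + T}{172 + P}$
$u{\left(4,100 \right)} - 44246 = \frac{4 + 100}{172 + 4} - 44246 = \frac{1}{176} \cdot 104 - 44246 = \frac{13}{22} - 44246 = - \frac{973399}{22}$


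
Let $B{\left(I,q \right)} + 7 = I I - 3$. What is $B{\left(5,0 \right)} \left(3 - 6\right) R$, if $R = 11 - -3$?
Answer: $-630$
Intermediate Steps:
$B{\left(I,q \right)} = -10 + I^{2}$ ($B{\left(I,q \right)} = -7 + \left(I I - 3\right) = -7 + \left(I^{2} - 3\right) = -7 + \left(-3 + I^{2}\right) = -10 + I^{2}$)
$R = 14$ ($R = 11 + 3 = 14$)
$B{\left(5,0 \right)} \left(3 - 6\right) R = \left(-10 + 5^{2}\right) \left(3 - 6\right) 14 = \left(-10 + 25\right) \left(-3\right) 14 = 15 \left(-3\right) 14 = \left(-45\right) 14 = -630$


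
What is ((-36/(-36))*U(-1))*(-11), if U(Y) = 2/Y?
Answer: 22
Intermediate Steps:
((-36/(-36))*U(-1))*(-11) = ((-36/(-36))*(2/(-1)))*(-11) = ((-36*(-1/36))*(2*(-1)))*(-11) = (1*(-2))*(-11) = -2*(-11) = 22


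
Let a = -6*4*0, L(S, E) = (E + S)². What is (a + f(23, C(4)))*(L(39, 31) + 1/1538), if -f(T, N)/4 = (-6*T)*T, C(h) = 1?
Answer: 47839803948/769 ≈ 6.2210e+7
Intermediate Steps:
a = 0 (a = -24*0 = 0)
f(T, N) = 24*T² (f(T, N) = -4*(-6*T)*T = -(-24)*T² = 24*T²)
(a + f(23, C(4)))*(L(39, 31) + 1/1538) = (0 + 24*23²)*((31 + 39)² + 1/1538) = (0 + 24*529)*(70² + 1/1538) = (0 + 12696)*(4900 + 1/1538) = 12696*(7536201/1538) = 47839803948/769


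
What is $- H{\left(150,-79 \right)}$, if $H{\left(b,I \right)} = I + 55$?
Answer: $24$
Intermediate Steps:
$H{\left(b,I \right)} = 55 + I$
$- H{\left(150,-79 \right)} = - (55 - 79) = \left(-1\right) \left(-24\right) = 24$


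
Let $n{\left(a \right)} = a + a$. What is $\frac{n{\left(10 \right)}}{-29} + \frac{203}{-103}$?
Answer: $- \frac{7947}{2987} \approx -2.6605$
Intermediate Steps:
$n{\left(a \right)} = 2 a$
$\frac{n{\left(10 \right)}}{-29} + \frac{203}{-103} = \frac{2 \cdot 10}{-29} + \frac{203}{-103} = 20 \left(- \frac{1}{29}\right) + 203 \left(- \frac{1}{103}\right) = - \frac{20}{29} - \frac{203}{103} = - \frac{7947}{2987}$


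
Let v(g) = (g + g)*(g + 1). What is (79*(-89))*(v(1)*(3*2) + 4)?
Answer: -196868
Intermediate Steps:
v(g) = 2*g*(1 + g) (v(g) = (2*g)*(1 + g) = 2*g*(1 + g))
(79*(-89))*(v(1)*(3*2) + 4) = (79*(-89))*((2*1*(1 + 1))*(3*2) + 4) = -7031*((2*1*2)*6 + 4) = -7031*(4*6 + 4) = -7031*(24 + 4) = -7031*28 = -196868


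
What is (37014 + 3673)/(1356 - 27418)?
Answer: -40687/26062 ≈ -1.5612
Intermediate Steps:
(37014 + 3673)/(1356 - 27418) = 40687/(-26062) = 40687*(-1/26062) = -40687/26062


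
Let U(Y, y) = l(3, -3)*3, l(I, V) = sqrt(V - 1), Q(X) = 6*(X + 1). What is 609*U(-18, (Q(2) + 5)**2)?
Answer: 3654*I ≈ 3654.0*I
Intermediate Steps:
Q(X) = 6 + 6*X (Q(X) = 6*(1 + X) = 6 + 6*X)
l(I, V) = sqrt(-1 + V)
U(Y, y) = 6*I (U(Y, y) = sqrt(-1 - 3)*3 = sqrt(-4)*3 = (2*I)*3 = 6*I)
609*U(-18, (Q(2) + 5)**2) = 609*(6*I) = 3654*I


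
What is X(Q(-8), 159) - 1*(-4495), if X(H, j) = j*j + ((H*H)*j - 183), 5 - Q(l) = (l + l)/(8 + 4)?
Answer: 107912/3 ≈ 35971.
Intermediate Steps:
Q(l) = 5 - l/6 (Q(l) = 5 - (l + l)/(8 + 4) = 5 - 2*l/12 = 5 - l/6)
X(H, j) = -183 + j**2 + j*H**2 (X(H, j) = j**2 + (H**2*j - 183) = j**2 + (j*H**2 - 183) = j**2 + (-183 + j*H**2) = -183 + j**2 + j*H**2)
X(Q(-8), 159) - 1*(-4495) = (-183 + 159**2 + 159*(5 - 1/6*(-8))**2) - 1*(-4495) = (-183 + 25281 + 159*(5 + 4/3)**2) + 4495 = (-183 + 25281 + 159*(19/3)**2) + 4495 = (-183 + 25281 + 159*(361/9)) + 4495 = (-183 + 25281 + 19133/3) + 4495 = 94427/3 + 4495 = 107912/3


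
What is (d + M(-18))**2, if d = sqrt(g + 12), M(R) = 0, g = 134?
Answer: 146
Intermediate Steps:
d = sqrt(146) (d = sqrt(134 + 12) = sqrt(146) ≈ 12.083)
(d + M(-18))**2 = (sqrt(146) + 0)**2 = (sqrt(146))**2 = 146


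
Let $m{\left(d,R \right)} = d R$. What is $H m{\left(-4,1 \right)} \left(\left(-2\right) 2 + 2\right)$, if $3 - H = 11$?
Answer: $-64$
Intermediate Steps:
$H = -8$ ($H = 3 - 11 = -8$)
$m{\left(d,R \right)} = R d$
$H m{\left(-4,1 \right)} \left(\left(-2\right) 2 + 2\right) = - 8 \cdot 1 \left(-4\right) \left(\left(-2\right) 2 + 2\right) = \left(-8\right) \left(-4\right) \left(-4 + 2\right) = 32 \left(-2\right) = -64$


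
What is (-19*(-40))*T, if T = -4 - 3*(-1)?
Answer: -760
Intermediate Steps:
T = -1 (T = -4 + 3 = -1)
(-19*(-40))*T = -19*(-40)*(-1) = 760*(-1) = -760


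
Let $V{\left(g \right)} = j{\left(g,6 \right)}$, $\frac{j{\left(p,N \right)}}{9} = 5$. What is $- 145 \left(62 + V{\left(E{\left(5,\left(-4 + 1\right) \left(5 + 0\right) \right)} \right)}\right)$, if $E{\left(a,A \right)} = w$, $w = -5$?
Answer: $-15515$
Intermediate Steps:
$j{\left(p,N \right)} = 45$ ($j{\left(p,N \right)} = 9 \cdot 5 = 45$)
$E{\left(a,A \right)} = -5$
$V{\left(g \right)} = 45$
$- 145 \left(62 + V{\left(E{\left(5,\left(-4 + 1\right) \left(5 + 0\right) \right)} \right)}\right) = - 145 \left(62 + 45\right) = \left(-145\right) 107 = -15515$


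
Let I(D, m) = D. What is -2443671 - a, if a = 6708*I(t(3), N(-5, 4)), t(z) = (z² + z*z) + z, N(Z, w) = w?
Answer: -2584539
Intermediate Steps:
t(z) = z + 2*z² (t(z) = (z² + z²) + z = 2*z² + z = z + 2*z²)
a = 140868 (a = 6708*(3*(1 + 2*3)) = 6708*(3*(1 + 6)) = 6708*(3*7) = 6708*21 = 140868)
-2443671 - a = -2443671 - 1*140868 = -2443671 - 140868 = -2584539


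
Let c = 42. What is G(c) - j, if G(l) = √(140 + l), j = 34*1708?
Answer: -58072 + √182 ≈ -58059.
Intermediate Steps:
j = 58072
G(c) - j = √(140 + 42) - 1*58072 = √182 - 58072 = -58072 + √182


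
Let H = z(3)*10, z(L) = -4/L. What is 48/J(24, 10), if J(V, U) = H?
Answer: -18/5 ≈ -3.6000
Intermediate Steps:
H = -40/3 (H = -4/3*10 = -40/3 ≈ -13.333)
J(V, U) = -40/3
48/J(24, 10) = 48/(-40/3) = 48*(-3/40) = -18/5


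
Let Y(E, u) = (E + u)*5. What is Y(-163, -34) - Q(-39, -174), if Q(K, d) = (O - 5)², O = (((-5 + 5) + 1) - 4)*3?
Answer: -1181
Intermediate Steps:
O = -9 (O = ((0 + 1) - 4)*3 = (1 - 4)*3 = -3*3 = -9)
Y(E, u) = 5*E + 5*u
Q(K, d) = 196 (Q(K, d) = (-9 - 5)² = (-14)² = 196)
Y(-163, -34) - Q(-39, -174) = (5*(-163) + 5*(-34)) - 1*196 = (-815 - 170) - 196 = -985 - 196 = -1181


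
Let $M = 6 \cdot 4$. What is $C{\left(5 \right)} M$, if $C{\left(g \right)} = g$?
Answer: $120$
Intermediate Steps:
$M = 24$
$C{\left(5 \right)} M = 5 \cdot 24 = 120$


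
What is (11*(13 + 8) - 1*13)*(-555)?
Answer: -120990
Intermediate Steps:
(11*(13 + 8) - 1*13)*(-555) = (11*21 - 13)*(-555) = (231 - 13)*(-555) = 218*(-555) = -120990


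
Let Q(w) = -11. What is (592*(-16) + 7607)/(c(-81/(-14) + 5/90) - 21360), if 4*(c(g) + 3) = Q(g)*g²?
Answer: 7402185/85162163 ≈ 0.086919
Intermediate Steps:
c(g) = -3 - 11*g²/4 (c(g) = -3 + (-11*g²)/4 = -3 - 11*g²/4)
(592*(-16) + 7607)/(c(-81/(-14) + 5/90) - 21360) = (592*(-16) + 7607)/((-3 - 11*(-81/(-14) + 5/90)²/4) - 21360) = (-9472 + 7607)/((-3 - 11*(-81*(-1/14) + 5*(1/90))²/4) - 21360) = -1865/((-3 - 11*(81/14 + 1/18)²/4) - 21360) = -1865/((-3 - 11*(368/63)²/4) - 21360) = -1865/((-3 - 11/4*135424/3969) - 21360) = -1865/((-3 - 372416/3969) - 21360) = -1865/(-384323/3969 - 21360) = -1865/(-85162163/3969) = -1865*(-3969/85162163) = 7402185/85162163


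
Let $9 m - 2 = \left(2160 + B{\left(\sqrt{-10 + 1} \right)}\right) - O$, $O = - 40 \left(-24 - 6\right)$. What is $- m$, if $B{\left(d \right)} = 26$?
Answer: $- \frac{988}{9} \approx -109.78$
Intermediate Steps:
$O = 1200$ ($O = \left(-40\right) \left(-30\right) = 1200$)
$m = \frac{988}{9}$ ($m = \frac{2}{9} + \frac{\left(2160 + 26\right) - 1200}{9} = \frac{2}{9} + \frac{2186 - 1200}{9} = \frac{2}{9} + \frac{1}{9} \cdot 986 = \frac{2}{9} + \frac{986}{9} = \frac{988}{9} \approx 109.78$)
$- m = \left(-1\right) \frac{988}{9} = - \frac{988}{9}$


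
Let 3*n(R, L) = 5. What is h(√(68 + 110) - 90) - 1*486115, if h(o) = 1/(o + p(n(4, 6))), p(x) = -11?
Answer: -4872330746/10023 - √178/10023 ≈ -4.8612e+5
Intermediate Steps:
n(R, L) = 5/3 (n(R, L) = (⅓)*5 = 5/3)
h(o) = 1/(-11 + o) (h(o) = 1/(o - 11) = 1/(-11 + o))
h(√(68 + 110) - 90) - 1*486115 = 1/(-11 + (√(68 + 110) - 90)) - 1*486115 = 1/(-11 + (√178 - 90)) - 486115 = 1/(-11 + (-90 + √178)) - 486115 = 1/(-101 + √178) - 486115 = -486115 + 1/(-101 + √178)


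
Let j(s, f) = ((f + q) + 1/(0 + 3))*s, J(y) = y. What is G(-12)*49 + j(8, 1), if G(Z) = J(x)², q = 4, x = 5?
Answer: 3803/3 ≈ 1267.7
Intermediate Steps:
G(Z) = 25 (G(Z) = 5² = 25)
j(s, f) = s*(13/3 + f) (j(s, f) = ((f + 4) + 1/(0 + 3))*s = ((4 + f) + 1/3)*s = ((4 + f) + ⅓)*s = (13/3 + f)*s = s*(13/3 + f))
G(-12)*49 + j(8, 1) = 25*49 + (⅓)*8*(13 + 3*1) = 1225 + (⅓)*8*(13 + 3) = 1225 + (⅓)*8*16 = 1225 + 128/3 = 3803/3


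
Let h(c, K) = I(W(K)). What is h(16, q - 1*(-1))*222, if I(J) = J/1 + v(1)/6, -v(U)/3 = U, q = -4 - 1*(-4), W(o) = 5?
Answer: 999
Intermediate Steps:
q = 0 (q = -4 + 4 = 0)
v(U) = -3*U
I(J) = -½ + J (I(J) = J/1 - 3*1/6 = J*1 - 3*⅙ = J - ½ = -½ + J)
h(c, K) = 9/2 (h(c, K) = -½ + 5 = 9/2)
h(16, q - 1*(-1))*222 = (9/2)*222 = 999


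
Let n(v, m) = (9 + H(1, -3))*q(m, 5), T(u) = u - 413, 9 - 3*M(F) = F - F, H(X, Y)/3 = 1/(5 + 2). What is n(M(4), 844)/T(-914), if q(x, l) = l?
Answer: -330/9289 ≈ -0.035526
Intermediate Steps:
H(X, Y) = 3/7 (H(X, Y) = 3/(5 + 2) = 3/7)
M(F) = 3 (M(F) = 3 - (F - F)/3 = 3 - ⅓*0 = 3 + 0 = 3)
T(u) = -413 + u
n(v, m) = 330/7 (n(v, m) = (9 + 3/7)*5 = (66/7)*5 = 330/7)
n(M(4), 844)/T(-914) = 330/(7*(-413 - 914)) = (330/7)/(-1327) = (330/7)*(-1/1327) = -330/9289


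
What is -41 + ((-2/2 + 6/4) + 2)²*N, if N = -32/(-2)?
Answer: 59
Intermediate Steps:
N = 16 (N = -32*(-½) = 16)
-41 + ((-2/2 + 6/4) + 2)²*N = -41 + ((-2/2 + 6/4) + 2)²*16 = -41 + ((-2*½ + 6*(¼)) + 2)²*16 = -41 + ((-1 + 3/2) + 2)²*16 = -41 + (½ + 2)²*16 = -41 + (5/2)²*16 = -41 + (25/4)*16 = -41 + 100 = 59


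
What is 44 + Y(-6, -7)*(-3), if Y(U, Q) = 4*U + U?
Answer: 134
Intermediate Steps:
Y(U, Q) = 5*U
44 + Y(-6, -7)*(-3) = 44 + (5*(-6))*(-3) = 44 - 30*(-3) = 44 + 90 = 134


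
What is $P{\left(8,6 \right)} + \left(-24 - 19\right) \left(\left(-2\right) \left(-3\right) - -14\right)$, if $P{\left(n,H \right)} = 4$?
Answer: $-856$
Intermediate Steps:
$P{\left(8,6 \right)} + \left(-24 - 19\right) \left(\left(-2\right) \left(-3\right) - -14\right) = 4 + \left(-24 - 19\right) \left(\left(-2\right) \left(-3\right) - -14\right) = 4 - 43 \left(6 + 14\right) = 4 - 860 = -856$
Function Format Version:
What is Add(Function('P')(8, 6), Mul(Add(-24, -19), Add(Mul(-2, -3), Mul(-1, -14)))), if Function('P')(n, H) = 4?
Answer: -856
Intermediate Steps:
Add(Function('P')(8, 6), Mul(Add(-24, -19), Add(Mul(-2, -3), Mul(-1, -14)))) = Add(4, Mul(Add(-24, -19), Add(Mul(-2, -3), Mul(-1, -14)))) = Add(4, Mul(-43, Add(6, 14))) = Add(4, Mul(-43, 20)) = Add(4, -860) = -856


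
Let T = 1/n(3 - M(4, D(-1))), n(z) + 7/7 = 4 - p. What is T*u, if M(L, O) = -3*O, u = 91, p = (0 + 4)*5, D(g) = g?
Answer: -91/17 ≈ -5.3529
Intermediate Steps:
p = 20 (p = 4*5 = 20)
n(z) = -17 (n(z) = -1 + (4 - 1*20) = -1 + (4 - 20) = -1 - 16 = -17)
T = -1/17 (T = 1/(-17) = -1/17 ≈ -0.058824)
T*u = -1/17*91 = -91/17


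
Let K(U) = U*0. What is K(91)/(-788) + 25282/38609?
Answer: 25282/38609 ≈ 0.65482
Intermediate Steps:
K(U) = 0
K(91)/(-788) + 25282/38609 = 0/(-788) + 25282/38609 = 0*(-1/788) + 25282*(1/38609) = 0 + 25282/38609 = 25282/38609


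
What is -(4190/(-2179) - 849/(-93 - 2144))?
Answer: 7523059/4874423 ≈ 1.5434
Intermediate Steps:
-(4190/(-2179) - 849/(-93 - 2144)) = -(4190*(-1/2179) - 849/(-2237)) = -(-4190/2179 - 849*(-1/2237)) = -(-4190/2179 + 849/2237) = -1*(-7523059/4874423) = 7523059/4874423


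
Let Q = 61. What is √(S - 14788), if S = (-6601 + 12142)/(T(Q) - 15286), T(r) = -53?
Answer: I*√386608711683/5113 ≈ 121.61*I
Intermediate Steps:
S = -1847/5113 (S = (-6601 + 12142)/(-53 - 15286) = 5541/(-15339) = 5541*(-1/15339) = -1847/5113 ≈ -0.36124)
√(S - 14788) = √(-1847/5113 - 14788) = √(-75612891/5113) = I*√386608711683/5113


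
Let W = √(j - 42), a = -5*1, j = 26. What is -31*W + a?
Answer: -5 - 124*I ≈ -5.0 - 124.0*I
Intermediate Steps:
a = -5
W = 4*I (W = √(26 - 42) = √(-16) = 4*I ≈ 4.0*I)
-31*W + a = -124*I - 5 = -5 - 124*I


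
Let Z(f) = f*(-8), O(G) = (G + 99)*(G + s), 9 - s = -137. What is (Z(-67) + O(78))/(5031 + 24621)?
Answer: 10046/7413 ≈ 1.3552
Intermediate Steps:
s = 146 (s = 9 - 1*(-137) = 9 + 137 = 146)
O(G) = (99 + G)*(146 + G) (O(G) = (G + 99)*(G + 146) = (99 + G)*(146 + G))
Z(f) = -8*f
(Z(-67) + O(78))/(5031 + 24621) = (-8*(-67) + (14454 + 78² + 245*78))/(5031 + 24621) = (536 + (14454 + 6084 + 19110))/29652 = (536 + 39648)*(1/29652) = 40184*(1/29652) = 10046/7413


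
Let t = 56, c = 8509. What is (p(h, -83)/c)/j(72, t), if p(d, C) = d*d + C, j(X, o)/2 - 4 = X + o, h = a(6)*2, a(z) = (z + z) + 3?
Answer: 817/2246376 ≈ 0.00036370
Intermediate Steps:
a(z) = 3 + 2*z (a(z) = 2*z + 3 = 3 + 2*z)
h = 30 (h = (3 + 2*6)*2 = (3 + 12)*2 = 15*2 = 30)
j(X, o) = 8 + 2*X + 2*o (j(X, o) = 8 + 2*(X + o) = 8 + (2*X + 2*o) = 8 + 2*X + 2*o)
p(d, C) = C + d² (p(d, C) = d² + C = C + d²)
(p(h, -83)/c)/j(72, t) = ((-83 + 30²)/8509)/(8 + 2*72 + 2*56) = ((-83 + 900)*(1/8509))/(8 + 144 + 112) = (817*(1/8509))/264 = (817/8509)*(1/264) = 817/2246376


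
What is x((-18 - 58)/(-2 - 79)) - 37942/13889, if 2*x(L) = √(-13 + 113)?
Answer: 31503/13889 ≈ 2.2682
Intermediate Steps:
x(L) = 5 (x(L) = √(-13 + 113)/2 = √100/2 = (½)*10 = 5)
x((-18 - 58)/(-2 - 79)) - 37942/13889 = 5 - 37942/13889 = 31503/13889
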